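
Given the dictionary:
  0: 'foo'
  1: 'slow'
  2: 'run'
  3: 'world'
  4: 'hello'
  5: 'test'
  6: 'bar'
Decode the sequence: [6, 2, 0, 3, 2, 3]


Look up each index in the dictionary:
  6 -> 'bar'
  2 -> 'run'
  0 -> 'foo'
  3 -> 'world'
  2 -> 'run'
  3 -> 'world'

Decoded: "bar run foo world run world"


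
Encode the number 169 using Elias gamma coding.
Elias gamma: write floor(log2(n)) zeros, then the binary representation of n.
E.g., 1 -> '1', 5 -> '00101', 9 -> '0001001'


num_bits = floor(log2(169)) + 1 = 8
leading_zeros = num_bits - 1 = 7
binary(169) = 10101001

Elias gamma(169) = '0000000' + '10101001' = 000000010101001 (15 bits)


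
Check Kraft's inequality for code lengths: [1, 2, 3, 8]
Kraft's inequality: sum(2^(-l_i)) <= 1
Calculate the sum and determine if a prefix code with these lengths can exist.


Sum = 2^(-1) + 2^(-2) + 2^(-3) + 2^(-8)
    = 0.5 + 0.25 + 0.125 + 0.00390625
    = 225/256 = 0.87890625
Since 0.87890625 <= 1, Kraft's inequality IS satisfied.
A prefix code with these lengths CAN exist.

Kraft sum = 0.87890625. Satisfied.


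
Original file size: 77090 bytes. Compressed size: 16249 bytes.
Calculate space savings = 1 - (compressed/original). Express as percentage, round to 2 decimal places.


ratio = compressed/original = 16249/77090 = 0.21078
savings = 1 - ratio = 1 - 0.21078 = 0.78922
as a percentage: 0.78922 * 100 = 78.92%

Space savings = 1 - 16249/77090 = 78.92%


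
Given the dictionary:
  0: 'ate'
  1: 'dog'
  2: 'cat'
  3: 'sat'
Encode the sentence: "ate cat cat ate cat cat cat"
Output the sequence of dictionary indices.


Look up each word in the dictionary:
  'ate' -> 0
  'cat' -> 2
  'cat' -> 2
  'ate' -> 0
  'cat' -> 2
  'cat' -> 2
  'cat' -> 2

Encoded: [0, 2, 2, 0, 2, 2, 2]


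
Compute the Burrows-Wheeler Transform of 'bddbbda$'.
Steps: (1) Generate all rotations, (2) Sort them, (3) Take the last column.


Rotations (sorted):
  0: $bddbbda -> last char: a
  1: a$bddbbd -> last char: d
  2: bbda$bdd -> last char: d
  3: bda$bddb -> last char: b
  4: bddbbda$ -> last char: $
  5: da$bddbb -> last char: b
  6: dbbda$bd -> last char: d
  7: ddbbda$b -> last char: b


BWT = addb$bdb


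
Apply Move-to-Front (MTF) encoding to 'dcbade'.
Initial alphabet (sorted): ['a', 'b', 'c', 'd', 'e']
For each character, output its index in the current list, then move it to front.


MTF encoding:
'd': index 3 in ['a', 'b', 'c', 'd', 'e'] -> ['d', 'a', 'b', 'c', 'e']
'c': index 3 in ['d', 'a', 'b', 'c', 'e'] -> ['c', 'd', 'a', 'b', 'e']
'b': index 3 in ['c', 'd', 'a', 'b', 'e'] -> ['b', 'c', 'd', 'a', 'e']
'a': index 3 in ['b', 'c', 'd', 'a', 'e'] -> ['a', 'b', 'c', 'd', 'e']
'd': index 3 in ['a', 'b', 'c', 'd', 'e'] -> ['d', 'a', 'b', 'c', 'e']
'e': index 4 in ['d', 'a', 'b', 'c', 'e'] -> ['e', 'd', 'a', 'b', 'c']


Output: [3, 3, 3, 3, 3, 4]


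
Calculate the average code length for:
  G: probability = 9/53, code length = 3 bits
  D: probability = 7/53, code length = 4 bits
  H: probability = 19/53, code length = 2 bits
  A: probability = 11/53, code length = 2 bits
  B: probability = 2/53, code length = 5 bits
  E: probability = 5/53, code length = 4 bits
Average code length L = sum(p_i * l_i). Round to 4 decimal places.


Weighted contributions p_i * l_i:
  G: (9/53) * 3 = 27/53
  D: (7/53) * 4 = 28/53
  H: (19/53) * 2 = 38/53
  A: (11/53) * 2 = 22/53
  B: (2/53) * 5 = 10/53
  E: (5/53) * 4 = 20/53
Sum = (27 + 28 + 38 + 22 + 10 + 20)/53 = 145/53

L = 145/53 = 2.7358 bits/symbol


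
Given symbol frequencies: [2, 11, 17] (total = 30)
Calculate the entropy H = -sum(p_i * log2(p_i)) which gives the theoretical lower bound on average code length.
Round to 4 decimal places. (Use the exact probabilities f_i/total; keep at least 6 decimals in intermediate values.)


Per-symbol terms -p_i * log2(p_i) with p_i = f_i/30:
  p = 2/30 = 0.066667: log2(p) = -3.906891, -p*log2(p) = 0.260459
  p = 11/30 = 0.366667: log2(p) = -1.447459, -p*log2(p) = 0.530735
  p = 17/30 = 0.566667: log2(p) = -0.819428, -p*log2(p) = 0.464342
H = 0.260459 + 0.530735 + 0.464342 = 1.255536

H = 1.2555 bits/symbol


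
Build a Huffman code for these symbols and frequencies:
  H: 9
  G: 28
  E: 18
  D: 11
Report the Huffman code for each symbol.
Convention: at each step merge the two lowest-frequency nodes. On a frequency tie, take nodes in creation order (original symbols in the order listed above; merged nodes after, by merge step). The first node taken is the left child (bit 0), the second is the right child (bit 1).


Huffman tree construction:
Step 1: Merge H(9) + D(11) = 20
Step 2: Merge E(18) + (H+D)(20) = 38
Step 3: Merge G(28) + (E+(H+D))(38) = 66
Read each symbol's code off the tree from the root (left child = 0, right child = 1).

Codes:
  H: 110 (length 3)
  G: 0 (length 1)
  E: 10 (length 2)
  D: 111 (length 3)
Average code length: 124/66 = 1.8788 bits/symbol


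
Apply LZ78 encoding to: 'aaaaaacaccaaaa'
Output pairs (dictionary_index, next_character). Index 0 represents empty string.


LZ78 encoding steps:
Dictionary: {0: ''}
Step 1: w='' (idx 0), next='a' -> output (0, 'a'), add 'a' as idx 1
Step 2: w='a' (idx 1), next='a' -> output (1, 'a'), add 'aa' as idx 2
Step 3: w='aa' (idx 2), next='a' -> output (2, 'a'), add 'aaa' as idx 3
Step 4: w='' (idx 0), next='c' -> output (0, 'c'), add 'c' as idx 4
Step 5: w='a' (idx 1), next='c' -> output (1, 'c'), add 'ac' as idx 5
Step 6: w='c' (idx 4), next='a' -> output (4, 'a'), add 'ca' as idx 6
Step 7: w='aaa' (idx 3), end of input -> output (3, '')


Encoded: [(0, 'a'), (1, 'a'), (2, 'a'), (0, 'c'), (1, 'c'), (4, 'a'), (3, '')]


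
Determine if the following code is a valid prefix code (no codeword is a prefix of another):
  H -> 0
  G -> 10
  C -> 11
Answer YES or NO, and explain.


Checking each pair (does one codeword prefix another?):
  H='0' vs G='10': no prefix
  H='0' vs C='11': no prefix
  G='10' vs H='0': no prefix
  G='10' vs C='11': no prefix
  C='11' vs H='0': no prefix
  C='11' vs G='10': no prefix
No violation found over all pairs.

YES -- this is a valid prefix code. No codeword is a prefix of any other codeword.


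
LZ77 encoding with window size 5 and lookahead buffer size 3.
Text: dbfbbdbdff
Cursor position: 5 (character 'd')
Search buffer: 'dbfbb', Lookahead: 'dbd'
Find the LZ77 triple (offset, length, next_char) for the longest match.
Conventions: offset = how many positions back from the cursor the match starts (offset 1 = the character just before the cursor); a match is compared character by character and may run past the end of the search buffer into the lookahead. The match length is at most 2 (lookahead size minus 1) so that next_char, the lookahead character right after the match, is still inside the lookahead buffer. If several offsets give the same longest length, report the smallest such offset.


Try each offset into the search buffer:
  offset=1 (pos 4, char 'b'): match length 0
  offset=2 (pos 3, char 'b'): match length 0
  offset=3 (pos 2, char 'f'): match length 0
  offset=4 (pos 1, char 'b'): match length 0
  offset=5 (pos 0, char 'd'): match length 2
Longest match has length 2 at offset 5.
next_char = character at position 5 + 2 = 7 -> 'd'

Best match: offset=5, length=2 (matching 'db' starting at position 0)
LZ77 triple: (5, 2, 'd')


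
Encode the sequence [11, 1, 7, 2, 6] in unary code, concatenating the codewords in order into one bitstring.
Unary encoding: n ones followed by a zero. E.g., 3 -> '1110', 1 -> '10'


Encode each number as n ones followed by a terminating 0:
  11 -> 111111111110 (12 bits)
  1 -> 10 (2 bits)
  7 -> 11111110 (8 bits)
  2 -> 110 (3 bits)
  6 -> 1111110 (7 bits)
Total length = 12 + 2 + 8 + 3 + 7 = 32 bits.

Unary([11, 1, 7, 2, 6]) = 11111111111010111111101101111110 (32 bits)


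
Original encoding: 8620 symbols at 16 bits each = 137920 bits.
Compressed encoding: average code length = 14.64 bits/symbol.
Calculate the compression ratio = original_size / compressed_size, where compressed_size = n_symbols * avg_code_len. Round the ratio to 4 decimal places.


original_size = n_symbols * orig_bits = 8620 * 16 = 137920 bits
compressed_size = n_symbols * avg_code_len = 8620 * 14.64 = 126196.8 bits
ratio = original_size / compressed_size = 137920 / 126196.8 = 1.0929

Compression ratio = 1.0929


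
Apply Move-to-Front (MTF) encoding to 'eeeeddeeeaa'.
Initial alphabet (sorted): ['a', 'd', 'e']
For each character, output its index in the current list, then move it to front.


MTF encoding:
'e': index 2 in ['a', 'd', 'e'] -> ['e', 'a', 'd']
'e': index 0 in ['e', 'a', 'd'] -> ['e', 'a', 'd']
'e': index 0 in ['e', 'a', 'd'] -> ['e', 'a', 'd']
'e': index 0 in ['e', 'a', 'd'] -> ['e', 'a', 'd']
'd': index 2 in ['e', 'a', 'd'] -> ['d', 'e', 'a']
'd': index 0 in ['d', 'e', 'a'] -> ['d', 'e', 'a']
'e': index 1 in ['d', 'e', 'a'] -> ['e', 'd', 'a']
'e': index 0 in ['e', 'd', 'a'] -> ['e', 'd', 'a']
'e': index 0 in ['e', 'd', 'a'] -> ['e', 'd', 'a']
'a': index 2 in ['e', 'd', 'a'] -> ['a', 'e', 'd']
'a': index 0 in ['a', 'e', 'd'] -> ['a', 'e', 'd']


Output: [2, 0, 0, 0, 2, 0, 1, 0, 0, 2, 0]


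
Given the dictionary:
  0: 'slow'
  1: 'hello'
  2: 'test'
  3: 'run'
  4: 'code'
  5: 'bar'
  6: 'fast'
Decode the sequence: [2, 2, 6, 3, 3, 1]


Look up each index in the dictionary:
  2 -> 'test'
  2 -> 'test'
  6 -> 'fast'
  3 -> 'run'
  3 -> 'run'
  1 -> 'hello'

Decoded: "test test fast run run hello"


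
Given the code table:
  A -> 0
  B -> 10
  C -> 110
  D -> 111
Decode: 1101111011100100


Decoding:
110 -> C
111 -> D
10 -> B
111 -> D
0 -> A
0 -> A
10 -> B
0 -> A


Result: CDBDAABA


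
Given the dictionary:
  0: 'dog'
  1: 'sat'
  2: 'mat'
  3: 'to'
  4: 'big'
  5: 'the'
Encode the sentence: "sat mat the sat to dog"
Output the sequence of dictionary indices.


Look up each word in the dictionary:
  'sat' -> 1
  'mat' -> 2
  'the' -> 5
  'sat' -> 1
  'to' -> 3
  'dog' -> 0

Encoded: [1, 2, 5, 1, 3, 0]


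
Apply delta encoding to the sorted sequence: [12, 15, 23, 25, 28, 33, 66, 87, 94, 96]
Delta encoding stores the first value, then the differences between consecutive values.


First value: 12
Deltas:
  15 - 12 = 3
  23 - 15 = 8
  25 - 23 = 2
  28 - 25 = 3
  33 - 28 = 5
  66 - 33 = 33
  87 - 66 = 21
  94 - 87 = 7
  96 - 94 = 2


Delta encoded: [12, 3, 8, 2, 3, 5, 33, 21, 7, 2]


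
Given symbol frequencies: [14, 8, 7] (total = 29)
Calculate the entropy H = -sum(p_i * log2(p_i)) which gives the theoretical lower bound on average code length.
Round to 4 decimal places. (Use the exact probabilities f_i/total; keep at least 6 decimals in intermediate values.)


Per-symbol terms -p_i * log2(p_i) with p_i = f_i/29:
  p = 14/29 = 0.482759: log2(p) = -1.050626, -p*log2(p) = 0.507199
  p = 8/29 = 0.275862: log2(p) = -1.857981, -p*log2(p) = 0.512546
  p = 7/29 = 0.241379: log2(p) = -2.050626, -p*log2(p) = 0.494979
H = 0.507199 + 0.512546 + 0.494979 = 1.514724

H = 1.5147 bits/symbol


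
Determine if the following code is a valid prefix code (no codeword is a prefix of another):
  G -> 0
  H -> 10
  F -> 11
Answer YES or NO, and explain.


Checking each pair (does one codeword prefix another?):
  G='0' vs H='10': no prefix
  G='0' vs F='11': no prefix
  H='10' vs G='0': no prefix
  H='10' vs F='11': no prefix
  F='11' vs G='0': no prefix
  F='11' vs H='10': no prefix
No violation found over all pairs.

YES -- this is a valid prefix code. No codeword is a prefix of any other codeword.


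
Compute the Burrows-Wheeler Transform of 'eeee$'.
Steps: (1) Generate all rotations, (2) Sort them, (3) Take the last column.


Rotations (sorted):
  0: $eeee -> last char: e
  1: e$eee -> last char: e
  2: ee$ee -> last char: e
  3: eee$e -> last char: e
  4: eeee$ -> last char: $


BWT = eeee$


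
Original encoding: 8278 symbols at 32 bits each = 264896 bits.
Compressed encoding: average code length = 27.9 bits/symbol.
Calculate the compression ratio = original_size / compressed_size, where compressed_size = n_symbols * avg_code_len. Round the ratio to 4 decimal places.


original_size = n_symbols * orig_bits = 8278 * 32 = 264896 bits
compressed_size = n_symbols * avg_code_len = 8278 * 27.9 = 230956.2 bits
ratio = original_size / compressed_size = 264896 / 230956.2 = 1.147

Compression ratio = 1.147


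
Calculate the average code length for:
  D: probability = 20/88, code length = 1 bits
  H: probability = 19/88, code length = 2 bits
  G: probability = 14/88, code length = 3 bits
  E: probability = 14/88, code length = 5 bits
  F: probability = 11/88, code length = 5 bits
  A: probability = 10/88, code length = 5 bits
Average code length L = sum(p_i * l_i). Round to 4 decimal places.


Weighted contributions p_i * l_i:
  D: (20/88) * 1 = 20/88
  H: (19/88) * 2 = 38/88
  G: (14/88) * 3 = 42/88
  E: (14/88) * 5 = 70/88
  F: (11/88) * 5 = 55/88
  A: (10/88) * 5 = 50/88
Sum = (20 + 38 + 42 + 70 + 55 + 50)/88 = 275/88

L = 275/88 = 3.1250 bits/symbol


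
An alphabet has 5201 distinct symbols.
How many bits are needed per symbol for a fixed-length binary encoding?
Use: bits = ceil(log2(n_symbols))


log2(5201) = 12.3446
Bracket: 2^12 = 4096 < 5201 <= 2^13 = 8192
So ceil(log2(5201)) = 13

bits = ceil(log2(5201)) = ceil(12.3446) = 13 bits


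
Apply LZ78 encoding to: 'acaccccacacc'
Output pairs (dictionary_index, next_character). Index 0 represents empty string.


LZ78 encoding steps:
Dictionary: {0: ''}
Step 1: w='' (idx 0), next='a' -> output (0, 'a'), add 'a' as idx 1
Step 2: w='' (idx 0), next='c' -> output (0, 'c'), add 'c' as idx 2
Step 3: w='a' (idx 1), next='c' -> output (1, 'c'), add 'ac' as idx 3
Step 4: w='c' (idx 2), next='c' -> output (2, 'c'), add 'cc' as idx 4
Step 5: w='c' (idx 2), next='a' -> output (2, 'a'), add 'ca' as idx 5
Step 6: w='ca' (idx 5), next='c' -> output (5, 'c'), add 'cac' as idx 6
Step 7: w='c' (idx 2), end of input -> output (2, '')


Encoded: [(0, 'a'), (0, 'c'), (1, 'c'), (2, 'c'), (2, 'a'), (5, 'c'), (2, '')]


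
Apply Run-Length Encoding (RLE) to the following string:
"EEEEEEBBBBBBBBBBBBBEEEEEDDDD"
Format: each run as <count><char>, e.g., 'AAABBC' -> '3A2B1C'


Scanning runs left to right:
  i=0: run of 'E' x 6 -> '6E'
  i=6: run of 'B' x 13 -> '13B'
  i=19: run of 'E' x 5 -> '5E'
  i=24: run of 'D' x 4 -> '4D'

RLE = 6E13B5E4D


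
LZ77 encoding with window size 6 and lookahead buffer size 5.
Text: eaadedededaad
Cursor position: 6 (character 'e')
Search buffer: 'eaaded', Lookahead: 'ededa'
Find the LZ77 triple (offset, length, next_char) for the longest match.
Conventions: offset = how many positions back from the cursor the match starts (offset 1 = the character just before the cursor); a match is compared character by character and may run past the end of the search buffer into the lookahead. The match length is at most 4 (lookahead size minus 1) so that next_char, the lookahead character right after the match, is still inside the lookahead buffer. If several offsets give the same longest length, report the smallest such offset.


Try each offset into the search buffer:
  offset=1 (pos 5, char 'd'): match length 0
  offset=2 (pos 4, char 'e'): match length 4
  offset=3 (pos 3, char 'd'): match length 0
  offset=4 (pos 2, char 'a'): match length 0
  offset=5 (pos 1, char 'a'): match length 0
  offset=6 (pos 0, char 'e'): match length 1
Longest match has length 4 at offset 2.
next_char = character at position 6 + 4 = 10 -> 'a'

Best match: offset=2, length=4 (matching 'eded' starting at position 4)
LZ77 triple: (2, 4, 'a')


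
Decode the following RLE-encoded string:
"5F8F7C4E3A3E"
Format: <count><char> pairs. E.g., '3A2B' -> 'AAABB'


Expanding each <count><char> pair:
  5F -> 'FFFFF'
  8F -> 'FFFFFFFF'
  7C -> 'CCCCCCC'
  4E -> 'EEEE'
  3A -> 'AAA'
  3E -> 'EEE'

Decoded = FFFFFFFFFFFFFCCCCCCCEEEEAAAEEE


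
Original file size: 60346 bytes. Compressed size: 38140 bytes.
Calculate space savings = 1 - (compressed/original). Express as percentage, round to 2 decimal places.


ratio = compressed/original = 38140/60346 = 0.632022
savings = 1 - ratio = 1 - 0.632022 = 0.367978
as a percentage: 0.367978 * 100 = 36.8%

Space savings = 1 - 38140/60346 = 36.8%


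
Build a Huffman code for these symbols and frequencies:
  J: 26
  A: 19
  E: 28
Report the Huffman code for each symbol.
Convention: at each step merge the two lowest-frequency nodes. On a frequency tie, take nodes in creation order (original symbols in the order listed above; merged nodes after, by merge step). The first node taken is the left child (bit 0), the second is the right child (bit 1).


Huffman tree construction:
Step 1: Merge A(19) + J(26) = 45
Step 2: Merge E(28) + (A+J)(45) = 73
Read each symbol's code off the tree from the root (left child = 0, right child = 1).

Codes:
  J: 11 (length 2)
  A: 10 (length 2)
  E: 0 (length 1)
Average code length: 118/73 = 1.6164 bits/symbol


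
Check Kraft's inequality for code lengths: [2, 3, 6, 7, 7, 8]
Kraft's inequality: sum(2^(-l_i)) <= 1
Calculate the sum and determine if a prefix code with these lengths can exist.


Sum = 2^(-2) + 2^(-3) + 2^(-6) + 2^(-7) + 2^(-7) + 2^(-8)
    = 0.25 + 0.125 + 0.015625 + 0.0078125 + 0.0078125 + 0.00390625
    = 105/256 = 0.41015625
Since 0.41015625 <= 1, Kraft's inequality IS satisfied.
A prefix code with these lengths CAN exist.

Kraft sum = 0.41015625. Satisfied.


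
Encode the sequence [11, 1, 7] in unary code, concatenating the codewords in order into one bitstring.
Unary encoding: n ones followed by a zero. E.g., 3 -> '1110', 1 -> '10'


Encode each number as n ones followed by a terminating 0:
  11 -> 111111111110 (12 bits)
  1 -> 10 (2 bits)
  7 -> 11111110 (8 bits)
Total length = 12 + 2 + 8 = 22 bits.

Unary([11, 1, 7]) = 1111111111101011111110 (22 bits)


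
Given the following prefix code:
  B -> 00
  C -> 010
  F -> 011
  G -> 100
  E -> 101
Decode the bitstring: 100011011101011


Decoding step by step:
Bits 100 -> G
Bits 011 -> F
Bits 011 -> F
Bits 101 -> E
Bits 011 -> F


Decoded message: GFFEF


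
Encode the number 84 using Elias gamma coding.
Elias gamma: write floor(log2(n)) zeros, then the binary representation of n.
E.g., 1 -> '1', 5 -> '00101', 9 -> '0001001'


num_bits = floor(log2(84)) + 1 = 7
leading_zeros = num_bits - 1 = 6
binary(84) = 1010100

Elias gamma(84) = '000000' + '1010100' = 0000001010100 (13 bits)


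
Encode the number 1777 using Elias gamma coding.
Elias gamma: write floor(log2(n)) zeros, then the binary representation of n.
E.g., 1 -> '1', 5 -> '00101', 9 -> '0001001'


num_bits = floor(log2(1777)) + 1 = 11
leading_zeros = num_bits - 1 = 10
binary(1777) = 11011110001

Elias gamma(1777) = '0000000000' + '11011110001' = 000000000011011110001 (21 bits)


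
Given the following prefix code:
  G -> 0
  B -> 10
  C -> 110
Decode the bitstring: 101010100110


Decoding step by step:
Bits 10 -> B
Bits 10 -> B
Bits 10 -> B
Bits 10 -> B
Bits 0 -> G
Bits 110 -> C


Decoded message: BBBBGC


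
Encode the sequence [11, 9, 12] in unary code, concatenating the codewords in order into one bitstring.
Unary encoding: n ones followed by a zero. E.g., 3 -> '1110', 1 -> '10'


Encode each number as n ones followed by a terminating 0:
  11 -> 111111111110 (12 bits)
  9 -> 1111111110 (10 bits)
  12 -> 1111111111110 (13 bits)
Total length = 12 + 10 + 13 = 35 bits.

Unary([11, 9, 12]) = 11111111111011111111101111111111110 (35 bits)


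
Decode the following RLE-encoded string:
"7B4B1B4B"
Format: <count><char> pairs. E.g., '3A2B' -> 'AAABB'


Expanding each <count><char> pair:
  7B -> 'BBBBBBB'
  4B -> 'BBBB'
  1B -> 'B'
  4B -> 'BBBB'

Decoded = BBBBBBBBBBBBBBBB


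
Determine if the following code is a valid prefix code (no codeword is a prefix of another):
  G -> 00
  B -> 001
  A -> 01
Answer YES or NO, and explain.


Checking each pair (does one codeword prefix another?):
  G='00' vs B='001': prefix -- VIOLATION

NO -- this is NOT a valid prefix code. G (00) is a prefix of B (001).


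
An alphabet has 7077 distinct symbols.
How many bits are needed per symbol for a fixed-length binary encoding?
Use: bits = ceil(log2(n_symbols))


log2(7077) = 12.7889
Bracket: 2^12 = 4096 < 7077 <= 2^13 = 8192
So ceil(log2(7077)) = 13

bits = ceil(log2(7077)) = ceil(12.7889) = 13 bits


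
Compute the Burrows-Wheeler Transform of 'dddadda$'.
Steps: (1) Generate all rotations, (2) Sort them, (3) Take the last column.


Rotations (sorted):
  0: $dddadda -> last char: a
  1: a$dddadd -> last char: d
  2: adda$ddd -> last char: d
  3: da$dddad -> last char: d
  4: dadda$dd -> last char: d
  5: dda$ddda -> last char: a
  6: ddadda$d -> last char: d
  7: dddadda$ -> last char: $


BWT = addddad$


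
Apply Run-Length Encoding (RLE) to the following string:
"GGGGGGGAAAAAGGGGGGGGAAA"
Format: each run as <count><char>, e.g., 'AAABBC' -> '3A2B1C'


Scanning runs left to right:
  i=0: run of 'G' x 7 -> '7G'
  i=7: run of 'A' x 5 -> '5A'
  i=12: run of 'G' x 8 -> '8G'
  i=20: run of 'A' x 3 -> '3A'

RLE = 7G5A8G3A


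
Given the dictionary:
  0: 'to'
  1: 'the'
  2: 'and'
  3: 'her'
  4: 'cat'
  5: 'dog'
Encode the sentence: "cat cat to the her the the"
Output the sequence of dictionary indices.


Look up each word in the dictionary:
  'cat' -> 4
  'cat' -> 4
  'to' -> 0
  'the' -> 1
  'her' -> 3
  'the' -> 1
  'the' -> 1

Encoded: [4, 4, 0, 1, 3, 1, 1]


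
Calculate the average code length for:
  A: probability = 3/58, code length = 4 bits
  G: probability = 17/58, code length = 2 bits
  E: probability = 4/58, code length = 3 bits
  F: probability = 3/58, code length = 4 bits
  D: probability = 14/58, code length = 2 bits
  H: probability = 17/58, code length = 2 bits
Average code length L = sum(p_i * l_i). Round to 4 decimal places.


Weighted contributions p_i * l_i:
  A: (3/58) * 4 = 12/58
  G: (17/58) * 2 = 34/58
  E: (4/58) * 3 = 12/58
  F: (3/58) * 4 = 12/58
  D: (14/58) * 2 = 28/58
  H: (17/58) * 2 = 34/58
Sum = (12 + 34 + 12 + 12 + 28 + 34)/58 = 132/58

L = 132/58 = 2.2759 bits/symbol


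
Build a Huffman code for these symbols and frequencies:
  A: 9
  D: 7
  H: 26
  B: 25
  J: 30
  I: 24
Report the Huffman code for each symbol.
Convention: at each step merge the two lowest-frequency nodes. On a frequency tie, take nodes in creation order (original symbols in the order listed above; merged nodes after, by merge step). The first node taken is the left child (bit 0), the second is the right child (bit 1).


Huffman tree construction:
Step 1: Merge D(7) + A(9) = 16
Step 2: Merge (D+A)(16) + I(24) = 40
Step 3: Merge B(25) + H(26) = 51
Step 4: Merge J(30) + ((D+A)+I)(40) = 70
Step 5: Merge (B+H)(51) + (J+((D+A)+I))(70) = 121
Read each symbol's code off the tree from the root (left child = 0, right child = 1).

Codes:
  A: 1101 (length 4)
  D: 1100 (length 4)
  H: 01 (length 2)
  B: 00 (length 2)
  J: 10 (length 2)
  I: 111 (length 3)
Average code length: 298/121 = 2.4628 bits/symbol


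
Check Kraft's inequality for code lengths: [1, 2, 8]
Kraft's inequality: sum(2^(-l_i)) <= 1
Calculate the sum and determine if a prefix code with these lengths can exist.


Sum = 2^(-1) + 2^(-2) + 2^(-8)
    = 0.5 + 0.25 + 0.00390625
    = 193/256 = 0.75390625
Since 0.75390625 <= 1, Kraft's inequality IS satisfied.
A prefix code with these lengths CAN exist.

Kraft sum = 0.75390625. Satisfied.


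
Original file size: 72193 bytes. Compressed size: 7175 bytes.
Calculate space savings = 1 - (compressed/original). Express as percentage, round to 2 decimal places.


ratio = compressed/original = 7175/72193 = 0.099386
savings = 1 - ratio = 1 - 0.099386 = 0.900614
as a percentage: 0.900614 * 100 = 90.06%

Space savings = 1 - 7175/72193 = 90.06%


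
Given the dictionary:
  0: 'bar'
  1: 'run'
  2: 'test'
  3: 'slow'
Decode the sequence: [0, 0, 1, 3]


Look up each index in the dictionary:
  0 -> 'bar'
  0 -> 'bar'
  1 -> 'run'
  3 -> 'slow'

Decoded: "bar bar run slow"


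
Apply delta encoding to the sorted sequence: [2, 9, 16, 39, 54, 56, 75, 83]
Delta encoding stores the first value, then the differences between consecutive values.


First value: 2
Deltas:
  9 - 2 = 7
  16 - 9 = 7
  39 - 16 = 23
  54 - 39 = 15
  56 - 54 = 2
  75 - 56 = 19
  83 - 75 = 8


Delta encoded: [2, 7, 7, 23, 15, 2, 19, 8]


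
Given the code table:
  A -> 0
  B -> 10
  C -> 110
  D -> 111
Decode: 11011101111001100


Decoding:
110 -> C
111 -> D
0 -> A
111 -> D
10 -> B
0 -> A
110 -> C
0 -> A


Result: CDADBACA


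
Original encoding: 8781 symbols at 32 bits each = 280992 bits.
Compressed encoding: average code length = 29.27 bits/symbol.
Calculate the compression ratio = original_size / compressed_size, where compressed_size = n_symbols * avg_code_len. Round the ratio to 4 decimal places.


original_size = n_symbols * orig_bits = 8781 * 32 = 280992 bits
compressed_size = n_symbols * avg_code_len = 8781 * 29.27 = 257019.87 bits
ratio = original_size / compressed_size = 280992 / 257019.87 = 1.0933

Compression ratio = 1.0933


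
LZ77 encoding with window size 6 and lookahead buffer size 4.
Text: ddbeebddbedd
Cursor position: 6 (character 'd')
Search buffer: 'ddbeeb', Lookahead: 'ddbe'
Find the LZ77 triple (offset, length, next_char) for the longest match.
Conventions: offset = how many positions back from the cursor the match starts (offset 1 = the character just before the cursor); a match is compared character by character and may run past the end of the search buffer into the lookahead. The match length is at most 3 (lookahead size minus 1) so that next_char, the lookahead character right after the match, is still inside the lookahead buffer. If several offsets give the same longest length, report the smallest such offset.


Try each offset into the search buffer:
  offset=1 (pos 5, char 'b'): match length 0
  offset=2 (pos 4, char 'e'): match length 0
  offset=3 (pos 3, char 'e'): match length 0
  offset=4 (pos 2, char 'b'): match length 0
  offset=5 (pos 1, char 'd'): match length 1
  offset=6 (pos 0, char 'd'): match length 3
Longest match has length 3 at offset 6.
next_char = character at position 6 + 3 = 9 -> 'e'

Best match: offset=6, length=3 (matching 'ddb' starting at position 0)
LZ77 triple: (6, 3, 'e')


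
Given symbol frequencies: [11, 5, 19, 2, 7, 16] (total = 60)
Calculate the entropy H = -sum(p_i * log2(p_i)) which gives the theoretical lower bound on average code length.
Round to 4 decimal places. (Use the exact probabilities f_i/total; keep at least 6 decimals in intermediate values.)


Per-symbol terms -p_i * log2(p_i) with p_i = f_i/60:
  p = 11/60 = 0.183333: log2(p) = -2.447459, -p*log2(p) = 0.448701
  p = 5/60 = 0.083333: log2(p) = -3.584963, -p*log2(p) = 0.298747
  p = 19/60 = 0.316667: log2(p) = -1.658963, -p*log2(p) = 0.525338
  p = 2/60 = 0.033333: log2(p) = -4.906891, -p*log2(p) = 0.163563
  p = 7/60 = 0.116667: log2(p) = -3.099536, -p*log2(p) = 0.361612
  p = 16/60 = 0.266667: log2(p) = -1.906891, -p*log2(p) = 0.508504
H = 0.448701 + 0.298747 + 0.525338 + 0.163563 + 0.361612 + 0.508504 = 2.306465

H = 2.3065 bits/symbol


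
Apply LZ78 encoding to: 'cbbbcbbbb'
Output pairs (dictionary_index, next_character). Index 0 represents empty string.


LZ78 encoding steps:
Dictionary: {0: ''}
Step 1: w='' (idx 0), next='c' -> output (0, 'c'), add 'c' as idx 1
Step 2: w='' (idx 0), next='b' -> output (0, 'b'), add 'b' as idx 2
Step 3: w='b' (idx 2), next='b' -> output (2, 'b'), add 'bb' as idx 3
Step 4: w='c' (idx 1), next='b' -> output (1, 'b'), add 'cb' as idx 4
Step 5: w='bb' (idx 3), next='b' -> output (3, 'b'), add 'bbb' as idx 5


Encoded: [(0, 'c'), (0, 'b'), (2, 'b'), (1, 'b'), (3, 'b')]


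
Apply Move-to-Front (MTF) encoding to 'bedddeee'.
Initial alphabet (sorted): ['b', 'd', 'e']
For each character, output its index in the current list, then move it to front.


MTF encoding:
'b': index 0 in ['b', 'd', 'e'] -> ['b', 'd', 'e']
'e': index 2 in ['b', 'd', 'e'] -> ['e', 'b', 'd']
'd': index 2 in ['e', 'b', 'd'] -> ['d', 'e', 'b']
'd': index 0 in ['d', 'e', 'b'] -> ['d', 'e', 'b']
'd': index 0 in ['d', 'e', 'b'] -> ['d', 'e', 'b']
'e': index 1 in ['d', 'e', 'b'] -> ['e', 'd', 'b']
'e': index 0 in ['e', 'd', 'b'] -> ['e', 'd', 'b']
'e': index 0 in ['e', 'd', 'b'] -> ['e', 'd', 'b']


Output: [0, 2, 2, 0, 0, 1, 0, 0]


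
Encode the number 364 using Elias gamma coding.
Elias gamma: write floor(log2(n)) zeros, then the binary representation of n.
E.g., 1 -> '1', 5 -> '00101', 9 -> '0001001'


num_bits = floor(log2(364)) + 1 = 9
leading_zeros = num_bits - 1 = 8
binary(364) = 101101100

Elias gamma(364) = '00000000' + '101101100' = 00000000101101100 (17 bits)


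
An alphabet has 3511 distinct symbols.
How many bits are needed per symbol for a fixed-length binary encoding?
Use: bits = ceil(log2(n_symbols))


log2(3511) = 11.7777
Bracket: 2^11 = 2048 < 3511 <= 2^12 = 4096
So ceil(log2(3511)) = 12

bits = ceil(log2(3511)) = ceil(11.7777) = 12 bits


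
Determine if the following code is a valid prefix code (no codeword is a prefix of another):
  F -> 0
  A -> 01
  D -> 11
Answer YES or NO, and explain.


Checking each pair (does one codeword prefix another?):
  F='0' vs A='01': prefix -- VIOLATION

NO -- this is NOT a valid prefix code. F (0) is a prefix of A (01).


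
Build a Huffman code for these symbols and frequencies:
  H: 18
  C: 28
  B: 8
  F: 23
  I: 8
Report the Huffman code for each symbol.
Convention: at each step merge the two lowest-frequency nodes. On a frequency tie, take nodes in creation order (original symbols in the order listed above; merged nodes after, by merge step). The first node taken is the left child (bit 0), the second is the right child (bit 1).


Huffman tree construction:
Step 1: Merge B(8) + I(8) = 16
Step 2: Merge (B+I)(16) + H(18) = 34
Step 3: Merge F(23) + C(28) = 51
Step 4: Merge ((B+I)+H)(34) + (F+C)(51) = 85
Read each symbol's code off the tree from the root (left child = 0, right child = 1).

Codes:
  H: 01 (length 2)
  C: 11 (length 2)
  B: 000 (length 3)
  F: 10 (length 2)
  I: 001 (length 3)
Average code length: 186/85 = 2.1882 bits/symbol


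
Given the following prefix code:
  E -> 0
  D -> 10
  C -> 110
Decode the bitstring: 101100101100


Decoding step by step:
Bits 10 -> D
Bits 110 -> C
Bits 0 -> E
Bits 10 -> D
Bits 110 -> C
Bits 0 -> E


Decoded message: DCEDCE


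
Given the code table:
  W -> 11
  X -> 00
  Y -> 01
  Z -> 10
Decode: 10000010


Decoding:
10 -> Z
00 -> X
00 -> X
10 -> Z


Result: ZXXZ


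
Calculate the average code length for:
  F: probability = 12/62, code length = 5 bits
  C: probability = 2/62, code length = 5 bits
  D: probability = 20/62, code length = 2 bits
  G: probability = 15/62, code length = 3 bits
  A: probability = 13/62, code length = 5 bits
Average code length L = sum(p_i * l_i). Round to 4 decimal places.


Weighted contributions p_i * l_i:
  F: (12/62) * 5 = 60/62
  C: (2/62) * 5 = 10/62
  D: (20/62) * 2 = 40/62
  G: (15/62) * 3 = 45/62
  A: (13/62) * 5 = 65/62
Sum = (60 + 10 + 40 + 45 + 65)/62 = 220/62

L = 220/62 = 3.5484 bits/symbol


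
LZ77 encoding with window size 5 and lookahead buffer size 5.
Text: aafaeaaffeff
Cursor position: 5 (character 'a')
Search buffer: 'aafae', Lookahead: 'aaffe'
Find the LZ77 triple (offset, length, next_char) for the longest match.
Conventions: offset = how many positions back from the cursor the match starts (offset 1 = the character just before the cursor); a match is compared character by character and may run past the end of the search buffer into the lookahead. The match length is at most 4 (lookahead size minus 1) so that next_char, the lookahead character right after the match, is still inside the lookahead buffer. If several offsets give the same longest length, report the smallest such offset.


Try each offset into the search buffer:
  offset=1 (pos 4, char 'e'): match length 0
  offset=2 (pos 3, char 'a'): match length 1
  offset=3 (pos 2, char 'f'): match length 0
  offset=4 (pos 1, char 'a'): match length 1
  offset=5 (pos 0, char 'a'): match length 3
Longest match has length 3 at offset 5.
next_char = character at position 5 + 3 = 8 -> 'f'

Best match: offset=5, length=3 (matching 'aaf' starting at position 0)
LZ77 triple: (5, 3, 'f')


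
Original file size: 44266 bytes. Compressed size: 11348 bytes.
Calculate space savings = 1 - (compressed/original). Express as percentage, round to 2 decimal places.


ratio = compressed/original = 11348/44266 = 0.256359
savings = 1 - ratio = 1 - 0.256359 = 0.743641
as a percentage: 0.743641 * 100 = 74.36%

Space savings = 1 - 11348/44266 = 74.36%


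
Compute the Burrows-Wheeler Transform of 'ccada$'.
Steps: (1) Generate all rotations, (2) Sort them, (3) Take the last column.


Rotations (sorted):
  0: $ccada -> last char: a
  1: a$ccad -> last char: d
  2: ada$cc -> last char: c
  3: cada$c -> last char: c
  4: ccada$ -> last char: $
  5: da$cca -> last char: a


BWT = adcc$a


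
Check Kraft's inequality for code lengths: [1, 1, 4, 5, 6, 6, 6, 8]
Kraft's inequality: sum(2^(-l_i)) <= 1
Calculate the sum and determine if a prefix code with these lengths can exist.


Sum = 2^(-1) + 2^(-1) + 2^(-4) + 2^(-5) + 2^(-6) + 2^(-6) + 2^(-6) + 2^(-8)
    = 0.5 + 0.5 + 0.0625 + 0.03125 + 0.015625 + 0.015625 + 0.015625 + 0.00390625
    = 293/256 = 1.14453125
Since 1.14453125 > 1, Kraft's inequality is NOT satisfied.
A prefix code with these lengths CANNOT exist.

Kraft sum = 1.14453125. Not satisfied.


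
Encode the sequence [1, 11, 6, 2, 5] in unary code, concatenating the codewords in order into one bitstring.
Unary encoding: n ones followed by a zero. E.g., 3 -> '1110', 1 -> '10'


Encode each number as n ones followed by a terminating 0:
  1 -> 10 (2 bits)
  11 -> 111111111110 (12 bits)
  6 -> 1111110 (7 bits)
  2 -> 110 (3 bits)
  5 -> 111110 (6 bits)
Total length = 2 + 12 + 7 + 3 + 6 = 30 bits.

Unary([1, 11, 6, 2, 5]) = 101111111111101111110110111110 (30 bits)


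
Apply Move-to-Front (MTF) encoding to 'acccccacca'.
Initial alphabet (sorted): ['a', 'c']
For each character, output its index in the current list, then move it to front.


MTF encoding:
'a': index 0 in ['a', 'c'] -> ['a', 'c']
'c': index 1 in ['a', 'c'] -> ['c', 'a']
'c': index 0 in ['c', 'a'] -> ['c', 'a']
'c': index 0 in ['c', 'a'] -> ['c', 'a']
'c': index 0 in ['c', 'a'] -> ['c', 'a']
'c': index 0 in ['c', 'a'] -> ['c', 'a']
'a': index 1 in ['c', 'a'] -> ['a', 'c']
'c': index 1 in ['a', 'c'] -> ['c', 'a']
'c': index 0 in ['c', 'a'] -> ['c', 'a']
'a': index 1 in ['c', 'a'] -> ['a', 'c']


Output: [0, 1, 0, 0, 0, 0, 1, 1, 0, 1]


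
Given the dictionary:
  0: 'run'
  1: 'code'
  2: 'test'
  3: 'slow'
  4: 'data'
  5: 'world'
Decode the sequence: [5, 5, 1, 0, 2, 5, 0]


Look up each index in the dictionary:
  5 -> 'world'
  5 -> 'world'
  1 -> 'code'
  0 -> 'run'
  2 -> 'test'
  5 -> 'world'
  0 -> 'run'

Decoded: "world world code run test world run"


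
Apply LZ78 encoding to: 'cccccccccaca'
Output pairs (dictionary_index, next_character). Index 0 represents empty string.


LZ78 encoding steps:
Dictionary: {0: ''}
Step 1: w='' (idx 0), next='c' -> output (0, 'c'), add 'c' as idx 1
Step 2: w='c' (idx 1), next='c' -> output (1, 'c'), add 'cc' as idx 2
Step 3: w='cc' (idx 2), next='c' -> output (2, 'c'), add 'ccc' as idx 3
Step 4: w='ccc' (idx 3), next='a' -> output (3, 'a'), add 'ccca' as idx 4
Step 5: w='c' (idx 1), next='a' -> output (1, 'a'), add 'ca' as idx 5


Encoded: [(0, 'c'), (1, 'c'), (2, 'c'), (3, 'a'), (1, 'a')]


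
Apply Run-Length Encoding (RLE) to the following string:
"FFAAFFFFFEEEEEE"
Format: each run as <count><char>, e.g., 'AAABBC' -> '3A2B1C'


Scanning runs left to right:
  i=0: run of 'F' x 2 -> '2F'
  i=2: run of 'A' x 2 -> '2A'
  i=4: run of 'F' x 5 -> '5F'
  i=9: run of 'E' x 6 -> '6E'

RLE = 2F2A5F6E


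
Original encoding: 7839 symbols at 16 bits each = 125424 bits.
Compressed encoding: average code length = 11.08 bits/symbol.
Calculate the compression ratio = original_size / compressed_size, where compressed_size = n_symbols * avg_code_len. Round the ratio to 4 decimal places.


original_size = n_symbols * orig_bits = 7839 * 16 = 125424 bits
compressed_size = n_symbols * avg_code_len = 7839 * 11.08 = 86856.12 bits
ratio = original_size / compressed_size = 125424 / 86856.12 = 1.444

Compression ratio = 1.444


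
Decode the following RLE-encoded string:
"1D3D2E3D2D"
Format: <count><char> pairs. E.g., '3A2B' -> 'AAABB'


Expanding each <count><char> pair:
  1D -> 'D'
  3D -> 'DDD'
  2E -> 'EE'
  3D -> 'DDD'
  2D -> 'DD'

Decoded = DDDDEEDDDDD


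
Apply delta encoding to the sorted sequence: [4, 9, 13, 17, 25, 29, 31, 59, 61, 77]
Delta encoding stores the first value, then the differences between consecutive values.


First value: 4
Deltas:
  9 - 4 = 5
  13 - 9 = 4
  17 - 13 = 4
  25 - 17 = 8
  29 - 25 = 4
  31 - 29 = 2
  59 - 31 = 28
  61 - 59 = 2
  77 - 61 = 16


Delta encoded: [4, 5, 4, 4, 8, 4, 2, 28, 2, 16]


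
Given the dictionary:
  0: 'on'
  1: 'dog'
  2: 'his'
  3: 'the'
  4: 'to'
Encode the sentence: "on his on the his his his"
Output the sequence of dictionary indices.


Look up each word in the dictionary:
  'on' -> 0
  'his' -> 2
  'on' -> 0
  'the' -> 3
  'his' -> 2
  'his' -> 2
  'his' -> 2

Encoded: [0, 2, 0, 3, 2, 2, 2]


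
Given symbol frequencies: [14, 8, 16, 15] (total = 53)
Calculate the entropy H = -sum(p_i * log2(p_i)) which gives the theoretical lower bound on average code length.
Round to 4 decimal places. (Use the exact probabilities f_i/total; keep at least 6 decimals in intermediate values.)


Per-symbol terms -p_i * log2(p_i) with p_i = f_i/53:
  p = 14/53 = 0.264151: log2(p) = -1.920566, -p*log2(p) = 0.507319
  p = 8/53 = 0.150943: log2(p) = -2.727920, -p*log2(p) = 0.411762
  p = 16/53 = 0.301887: log2(p) = -1.727920, -p*log2(p) = 0.521636
  p = 15/53 = 0.283019: log2(p) = -1.821030, -p*log2(p) = 0.515386
H = 0.507319 + 0.411762 + 0.521636 + 0.515386 = 1.956103

H = 1.9561 bits/symbol


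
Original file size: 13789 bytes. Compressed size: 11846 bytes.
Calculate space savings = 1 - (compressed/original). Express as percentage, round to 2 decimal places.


ratio = compressed/original = 11846/13789 = 0.859091
savings = 1 - ratio = 1 - 0.859091 = 0.140909
as a percentage: 0.140909 * 100 = 14.09%

Space savings = 1 - 11846/13789 = 14.09%


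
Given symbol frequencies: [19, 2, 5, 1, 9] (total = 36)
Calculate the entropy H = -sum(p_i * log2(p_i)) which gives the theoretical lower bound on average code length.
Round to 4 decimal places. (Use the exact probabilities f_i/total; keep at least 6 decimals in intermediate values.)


Per-symbol terms -p_i * log2(p_i) with p_i = f_i/36:
  p = 19/36 = 0.527778: log2(p) = -0.921997, -p*log2(p) = 0.486610
  p = 2/36 = 0.055556: log2(p) = -4.169925, -p*log2(p) = 0.231663
  p = 5/36 = 0.138889: log2(p) = -2.847997, -p*log2(p) = 0.395555
  p = 1/36 = 0.027778: log2(p) = -5.169925, -p*log2(p) = 0.143609
  p = 9/36 = 0.250000: log2(p) = -2.000000, -p*log2(p) = 0.500000
H = 0.486610 + 0.231663 + 0.395555 + 0.143609 + 0.500000 = 1.757437

H = 1.7574 bits/symbol


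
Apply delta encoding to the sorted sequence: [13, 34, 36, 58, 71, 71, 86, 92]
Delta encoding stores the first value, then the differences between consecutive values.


First value: 13
Deltas:
  34 - 13 = 21
  36 - 34 = 2
  58 - 36 = 22
  71 - 58 = 13
  71 - 71 = 0
  86 - 71 = 15
  92 - 86 = 6


Delta encoded: [13, 21, 2, 22, 13, 0, 15, 6]


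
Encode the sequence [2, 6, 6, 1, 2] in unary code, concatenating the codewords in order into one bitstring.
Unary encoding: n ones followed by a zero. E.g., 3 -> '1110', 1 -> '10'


Encode each number as n ones followed by a terminating 0:
  2 -> 110 (3 bits)
  6 -> 1111110 (7 bits)
  6 -> 1111110 (7 bits)
  1 -> 10 (2 bits)
  2 -> 110 (3 bits)
Total length = 3 + 7 + 7 + 2 + 3 = 22 bits.

Unary([2, 6, 6, 1, 2]) = 1101111110111111010110 (22 bits)


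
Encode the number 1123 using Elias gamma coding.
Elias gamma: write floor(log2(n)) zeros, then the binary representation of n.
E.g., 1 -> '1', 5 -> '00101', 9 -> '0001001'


num_bits = floor(log2(1123)) + 1 = 11
leading_zeros = num_bits - 1 = 10
binary(1123) = 10001100011

Elias gamma(1123) = '0000000000' + '10001100011' = 000000000010001100011 (21 bits)
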